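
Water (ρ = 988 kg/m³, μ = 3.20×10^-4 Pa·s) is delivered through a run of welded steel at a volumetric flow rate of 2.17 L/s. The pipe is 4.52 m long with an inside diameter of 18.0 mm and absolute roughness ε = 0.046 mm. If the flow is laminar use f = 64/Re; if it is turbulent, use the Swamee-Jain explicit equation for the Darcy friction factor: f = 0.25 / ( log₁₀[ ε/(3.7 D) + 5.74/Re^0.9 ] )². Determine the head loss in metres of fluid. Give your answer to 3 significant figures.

h_f ≈ 23.7 m

Q = 2.17 L/s = 2.17/1000 = 0.00217 m³/s.
Cross-sectional area A = πD²/4 = π(0.018)²/4 = 0.0002545 m²; mean velocity V = Q/A = 0.00217/0.0002545 = 8.528 m/s.
Reynolds number Re = ρVD/μ = 988 · 8.528 · 0.018 / 0.00032 = 4.739e+05.
Re > 4000 → turbulent. Relative roughness ε/D = 4.6e-05/0.018 = 0.00256. Swamee-Jain: f = 0.25/(log₁₀[0.00256/3.7 + 5.74/4.739e+05^0.9])² = 0.25/(log₁₀[0.000691 + 4.47e-05])² = 0.25/(-3.133)² = 0.02546.
Darcy-Weisbach: ΔP = f(L/D)(ρV²/2) = 0.02546·(4.52/0.018)·(988·8.528²/2) = 0.02546·251.1·3.592e+04 = 2.297e+05 Pa.
Head loss h_f = ΔP/(ρg) = 2.297e+05/(988·9.81) = 23.7 m.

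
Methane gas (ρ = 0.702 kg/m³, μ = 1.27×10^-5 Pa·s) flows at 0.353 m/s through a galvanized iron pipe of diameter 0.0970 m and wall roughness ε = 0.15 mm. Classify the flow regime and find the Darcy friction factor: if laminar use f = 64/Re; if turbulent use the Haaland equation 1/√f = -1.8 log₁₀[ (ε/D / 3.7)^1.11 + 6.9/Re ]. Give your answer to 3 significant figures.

f ≈ 0.0338

Re = ρVD/μ = 0.702·0.353·0.097/1.27e-05 = 1893.
Re < 2300 → laminar, so f = 64/Re = 0.03381 (roughness is irrelevant in laminar flow).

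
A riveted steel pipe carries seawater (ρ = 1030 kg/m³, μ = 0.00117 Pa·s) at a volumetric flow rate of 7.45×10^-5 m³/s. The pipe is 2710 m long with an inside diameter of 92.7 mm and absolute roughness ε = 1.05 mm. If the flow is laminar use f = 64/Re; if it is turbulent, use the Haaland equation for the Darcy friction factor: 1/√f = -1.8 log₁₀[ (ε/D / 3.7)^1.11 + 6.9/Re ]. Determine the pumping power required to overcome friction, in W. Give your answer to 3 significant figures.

Cross-sectional area A = πD²/4 = π(0.0927)²/4 = 0.006749 m²; mean velocity V = Q/A = 7.45e-05/0.006749 = 0.01104 m/s.
Reynolds number Re = ρVD/μ = 1030 · 0.01104 · 0.0927 / 0.00117 = 900.8.
Re < 2300 → laminar flow, so f = 64/Re = 64/900.8 = 0.07105 (the turbulent correlation is not needed).
Darcy-Weisbach: ΔP = f(L/D)(ρV²/2) = 0.07105·(2710/0.0927)·(1030·0.01104²/2) = 0.07105·2.923e+04·0.06275 = 130.3 Pa.
Pumping power P = QΔP = 7.45e-05·130.3 = 0.009710 W = 0.00971 W.

P ≈ 0.00971 W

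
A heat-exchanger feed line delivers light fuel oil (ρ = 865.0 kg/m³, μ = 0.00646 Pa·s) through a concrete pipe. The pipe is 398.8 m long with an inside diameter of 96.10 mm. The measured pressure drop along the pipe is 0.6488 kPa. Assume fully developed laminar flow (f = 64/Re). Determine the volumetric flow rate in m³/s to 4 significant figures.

For laminar flow, f = 64/Re with Re = ρVD/μ, so Darcy-Weisbach reduces to ΔP = 32μLV/D². Solving for V: V = ΔP·D²/(32μL) = 648.8·(0.0961)²/(32·0.00646·398.8) = 0.07268 m/s.
Check: Re = ρVD/μ = 865·0.07268·0.0961/0.00646 = 935.2 < 2300, so the laminar assumption holds.
Q = V·A = 0.07268·(π/4·0.0961²) = 0.0005272 m³/s = 5.272×10^-4 m³/s.

Q ≈ 5.272×10^-4 m³/s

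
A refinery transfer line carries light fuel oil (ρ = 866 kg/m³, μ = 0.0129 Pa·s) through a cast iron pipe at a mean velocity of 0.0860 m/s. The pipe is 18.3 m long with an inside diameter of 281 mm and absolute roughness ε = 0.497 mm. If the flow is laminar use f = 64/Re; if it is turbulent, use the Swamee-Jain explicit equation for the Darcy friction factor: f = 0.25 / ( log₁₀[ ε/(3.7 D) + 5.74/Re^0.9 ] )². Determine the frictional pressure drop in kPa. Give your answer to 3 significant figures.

ΔP ≈ 0.00823 kPa

Reynolds number Re = ρVD/μ = 866 · 0.086 · 0.281 / 0.0129 = 1622.
Re < 2300 → laminar flow, so f = 64/Re = 64/1622 = 0.03945 (the turbulent correlation is not needed).
Darcy-Weisbach: ΔP = f(L/D)(ρV²/2) = 0.03945·(18.3/0.281)·(866·0.086²/2) = 0.03945·65.12·3.202 = 8.228 Pa.
ΔP = 8.228 Pa = 0.00823 kPa.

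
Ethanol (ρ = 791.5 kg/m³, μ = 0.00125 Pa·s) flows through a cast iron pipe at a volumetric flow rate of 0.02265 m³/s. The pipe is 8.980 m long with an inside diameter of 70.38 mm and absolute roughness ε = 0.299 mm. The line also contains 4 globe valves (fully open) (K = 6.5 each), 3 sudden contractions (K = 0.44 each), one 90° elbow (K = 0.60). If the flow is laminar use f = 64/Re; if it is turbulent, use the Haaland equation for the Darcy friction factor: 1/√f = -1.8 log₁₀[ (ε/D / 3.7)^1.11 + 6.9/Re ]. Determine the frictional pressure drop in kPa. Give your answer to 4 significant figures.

ΔP ≈ 424.8 kPa

Cross-sectional area A = πD²/4 = π(0.07038)²/4 = 0.00389 m²; mean velocity V = Q/A = 0.02265/0.00389 = 5.822 m/s.
Reynolds number Re = ρVD/μ = 791.5 · 5.822 · 0.07038 / 0.00125 = 2.595e+05.
Re > 4000 → turbulent. Relative roughness ε/D = 0.000299/0.07038 = 0.00425. Haaland: 1/√f = -1.8 log₁₀[(0.00425/3.7)^1.11 + 6.9/2.595e+05] = -1.8 log₁₀[0.000545 + 2.66e-05] = 5.837, so f = 0.02935.
Total minor-loss coefficient ΣK = 4·6.5 + 3·0.44 + 1·0.6 = 27.9.
ΔP = [f·L/D + ΣK]·(ρV²/2) = [0.02935·8.98/0.07038 + 27.9]·(791.5·5.822²/2) = [3.745 + 27.9]·1.341e+04 = 4.248e+05 Pa.
ΔP = 4.248e+05 Pa = 424.8 kPa.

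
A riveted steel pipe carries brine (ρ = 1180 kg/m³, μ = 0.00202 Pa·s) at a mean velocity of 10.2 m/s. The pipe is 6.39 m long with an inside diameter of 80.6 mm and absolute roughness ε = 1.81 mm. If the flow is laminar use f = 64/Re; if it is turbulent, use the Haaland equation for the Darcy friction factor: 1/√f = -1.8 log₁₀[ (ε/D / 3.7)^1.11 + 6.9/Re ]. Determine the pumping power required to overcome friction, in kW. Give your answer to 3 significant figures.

P ≈ 12.9 kW

Reynolds number Re = ρVD/μ = 1180 · 10.2 · 0.0806 / 0.00202 = 4.802e+05.
Re > 4000 → turbulent. Relative roughness ε/D = 0.00181/0.0806 = 0.0225. Haaland: 1/√f = -1.8 log₁₀[(0.0225/3.7)^1.11 + 6.9/4.802e+05] = -1.8 log₁₀[0.00346 + 1.44e-05] = 4.426, so f = 0.05105.
Darcy-Weisbach: ΔP = f(L/D)(ρV²/2) = 0.05105·(6.39/0.0806)·(1180·10.2²/2) = 0.05105·79.28·6.138e+04 = 2.484e+05 Pa.
Q = V·A = 10.2·0.005102 = 0.05204 m³/s.
Pumping power P = QΔP = 0.05204·2.484e+05 = 12930 W = 12.9 kW.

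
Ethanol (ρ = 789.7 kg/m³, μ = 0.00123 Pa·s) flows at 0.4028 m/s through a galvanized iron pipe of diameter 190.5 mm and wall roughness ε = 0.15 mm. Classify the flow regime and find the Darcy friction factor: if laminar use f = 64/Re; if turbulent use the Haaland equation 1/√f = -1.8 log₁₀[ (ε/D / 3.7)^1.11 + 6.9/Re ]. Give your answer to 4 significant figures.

Re = ρVD/μ = 789.7·0.4028·0.1905/0.00123 = 4.927e+04.
Re > 4000 → turbulent. ε/D = 0.00015/0.1905 = 0.000787; Haaland: 1/√f = -1.8 log₁₀[8.4e-05 + 0.00014] = 6.569, so f = 0.02317.

f ≈ 0.02317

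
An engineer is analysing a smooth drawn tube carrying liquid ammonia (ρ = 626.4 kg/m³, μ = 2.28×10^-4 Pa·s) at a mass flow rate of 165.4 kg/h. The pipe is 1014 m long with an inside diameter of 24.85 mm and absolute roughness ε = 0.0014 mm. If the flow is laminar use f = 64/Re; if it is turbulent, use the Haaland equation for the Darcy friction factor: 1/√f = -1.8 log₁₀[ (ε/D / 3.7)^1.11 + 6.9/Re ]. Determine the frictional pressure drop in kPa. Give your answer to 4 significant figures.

ΔP ≈ 8.965 kPa

ṁ = 165.4 kg/h = 165.4/3600 = 0.04594 kg/s.
A = πD²/4 = π(0.02485)²/4 = 0.000485 m²; mean velocity V = ṁ/(ρA) = 0.04594/(626.4 · 0.000485) = 0.1512 m/s.
Reynolds number Re = ρVD/μ = 626.4 · 0.1512 · 0.02485 / 0.000228 = 1.032e+04.
Re > 4000 → turbulent. Relative roughness ε/D = 1.4e-06/0.02485 = 5.63e-05. Haaland: 1/√f = -1.8 log₁₀[(5.63e-05/3.7)^1.11 + 6.9/1.032e+04] = -1.8 log₁₀[4.49e-06 + 0.000668] = 5.71, so f = 0.03067.
Darcy-Weisbach: ΔP = f(L/D)(ρV²/2) = 0.03067·(1014/0.02485)·(626.4·0.1512²/2) = 0.03067·4.08e+04·7.163 = 8965 Pa.
ΔP = 8965 Pa = 8.965 kPa.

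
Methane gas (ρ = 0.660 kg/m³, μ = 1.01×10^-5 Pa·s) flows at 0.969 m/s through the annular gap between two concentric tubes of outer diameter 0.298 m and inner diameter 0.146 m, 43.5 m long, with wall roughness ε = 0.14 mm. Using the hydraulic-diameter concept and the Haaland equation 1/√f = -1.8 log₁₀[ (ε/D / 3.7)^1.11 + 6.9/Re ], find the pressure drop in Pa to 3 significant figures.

Hydraulic diameter D_h = 4A/P = D_o - D_i = 0.298 - 0.146 = 0.152 m.
Re = ρVD_h/μ = 0.66·0.969·0.152/1.01e-05 = 9625.
ε/D_h = 0.00014/0.152 = 0.000921; Haaland gives 1/√f = -1.8 log₁₀[9.99e-05+0.000717] = 5.558, so f = 0.03237.
ΔP = f(L/D_h)(ρV²/2) = 0.03237·43.5/0.152·0.3099 = 2.87 Pa.

ΔP ≈ 2.87 Pa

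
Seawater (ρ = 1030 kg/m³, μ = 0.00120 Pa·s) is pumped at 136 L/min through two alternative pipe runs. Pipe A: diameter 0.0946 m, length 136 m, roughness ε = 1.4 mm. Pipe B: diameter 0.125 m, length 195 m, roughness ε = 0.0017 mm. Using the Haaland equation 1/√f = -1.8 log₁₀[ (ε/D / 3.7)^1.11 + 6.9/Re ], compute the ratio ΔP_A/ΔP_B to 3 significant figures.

ΔP_A/ΔP_B ≈ 4.92

Pipe A: V = Q/A = 0.002267/0.007029 = 0.3225 m/s; Re = 2.619e+04; ε/D = 0.0148; Haaland → f = 0.04523; ΔP_A = f(L/D)(ρV²/2) = 3483 Pa.
Pipe B: V = Q/A = 0.002267/0.01227 = 0.1847 m/s; Re = 1.982e+04; ε/D = 1.36e-05; Haaland → f = 0.02583; ΔP_B = f(L/D)(ρV²/2) = 707.8 Pa.
ΔP_A/ΔP_B = 3483/707.8 = 4.92.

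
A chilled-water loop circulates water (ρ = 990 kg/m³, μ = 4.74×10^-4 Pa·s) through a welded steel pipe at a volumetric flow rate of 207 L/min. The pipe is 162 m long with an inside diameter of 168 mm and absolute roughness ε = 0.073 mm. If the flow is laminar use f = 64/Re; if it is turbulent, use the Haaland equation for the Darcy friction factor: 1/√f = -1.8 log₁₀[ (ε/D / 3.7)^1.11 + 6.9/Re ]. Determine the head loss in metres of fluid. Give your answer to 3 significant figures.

Q = 207 L/min = 207/60000 = 0.00345 m³/s.
Cross-sectional area A = πD²/4 = π(0.168)²/4 = 0.02217 m²; mean velocity V = Q/A = 0.00345/0.02217 = 0.1556 m/s.
Reynolds number Re = ρVD/μ = 990 · 0.1556 · 0.168 / 0.000474 = 5.461e+04.
Re > 4000 → turbulent. Relative roughness ε/D = 7.3e-05/0.168 = 0.000435. Haaland: 1/√f = -1.8 log₁₀[(0.000435/3.7)^1.11 + 6.9/5.461e+04] = -1.8 log₁₀[4.34e-05 + 0.000126] = 6.786, so f = 0.02171.
Darcy-Weisbach: ΔP = f(L/D)(ρV²/2) = 0.02171·(162/0.168)·(990·0.1556²/2) = 0.02171·964.3·11.99 = 251.1 Pa.
Head loss h_f = ΔP/(ρg) = 251.1/(990·9.81) = 0.0258 m.

h_f ≈ 0.0258 m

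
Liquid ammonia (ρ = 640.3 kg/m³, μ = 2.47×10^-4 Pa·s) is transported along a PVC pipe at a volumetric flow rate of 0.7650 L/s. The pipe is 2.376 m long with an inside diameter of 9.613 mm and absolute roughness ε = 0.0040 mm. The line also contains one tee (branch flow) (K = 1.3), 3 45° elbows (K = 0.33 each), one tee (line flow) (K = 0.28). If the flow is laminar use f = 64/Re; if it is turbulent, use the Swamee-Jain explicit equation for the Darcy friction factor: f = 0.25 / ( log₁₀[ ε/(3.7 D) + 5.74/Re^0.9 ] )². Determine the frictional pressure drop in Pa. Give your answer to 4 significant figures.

ΔP ≈ 249800 Pa

Q = 0.7650 L/s = 0.7650/1000 = 0.000765 m³/s.
Cross-sectional area A = πD²/4 = π(0.009613)²/4 = 7.258e-05 m²; mean velocity V = Q/A = 0.000765/7.258e-05 = 10.54 m/s.
Reynolds number Re = ρVD/μ = 640.3 · 10.54 · 0.009613 / 0.000247 = 2.627e+05.
Re > 4000 → turbulent. Relative roughness ε/D = 4e-06/0.009613 = 0.000416. Swamee-Jain: f = 0.25/(log₁₀[0.000416/3.7 + 5.74/2.627e+05^0.9])² = 0.25/(log₁₀[0.000112 + 7.61e-05])² = 0.25/(-3.725)² = 0.01802.
Total minor-loss coefficient ΣK = 1·1.3 + 3·0.33 + 1·0.28 = 2.57.
ΔP = [f·L/D + ΣK]·(ρV²/2) = [0.01802·2.376/0.009613 + 2.57]·(640.3·10.54²/2) = [4.454 + 2.57]·3.557e+04 = 2.498e+05 Pa.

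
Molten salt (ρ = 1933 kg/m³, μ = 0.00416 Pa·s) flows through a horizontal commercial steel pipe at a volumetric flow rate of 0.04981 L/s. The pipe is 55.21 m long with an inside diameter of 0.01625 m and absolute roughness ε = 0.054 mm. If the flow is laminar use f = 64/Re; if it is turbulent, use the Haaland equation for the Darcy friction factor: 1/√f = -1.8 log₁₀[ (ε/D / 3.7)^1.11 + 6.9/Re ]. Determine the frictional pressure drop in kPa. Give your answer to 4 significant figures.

ΔP ≈ 6.685 kPa

Q = 0.04981 L/s = 0.04981/1000 = 4.981e-05 m³/s.
Cross-sectional area A = πD²/4 = π(0.01625)²/4 = 0.0002074 m²; mean velocity V = Q/A = 4.981e-05/0.0002074 = 0.2402 m/s.
Reynolds number Re = ρVD/μ = 1933 · 0.2402 · 0.01625 / 0.00416 = 1813.
Re < 2300 → laminar flow, so f = 64/Re = 64/1813 = 0.03529 (the turbulent correlation is not needed).
Darcy-Weisbach: ΔP = f(L/D)(ρV²/2) = 0.03529·(55.21/0.01625)·(1933·0.2402²/2) = 0.03529·3398·55.75 = 6685 Pa.
ΔP = 6685 Pa = 6.685 kPa.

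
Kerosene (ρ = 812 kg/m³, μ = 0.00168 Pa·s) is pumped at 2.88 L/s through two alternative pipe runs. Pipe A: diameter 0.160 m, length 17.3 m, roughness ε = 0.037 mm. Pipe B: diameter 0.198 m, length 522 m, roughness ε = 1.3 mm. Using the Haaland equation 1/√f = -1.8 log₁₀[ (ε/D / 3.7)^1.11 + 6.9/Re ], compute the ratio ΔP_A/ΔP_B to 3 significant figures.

Pipe A: V = Q/A = 0.00288/0.02011 = 0.1432 m/s; Re = 1.108e+04; ε/D = 0.000231; Haaland → f = 0.03031; ΔP_A = f(L/D)(ρV²/2) = 27.3 Pa.
Pipe B: V = Q/A = 0.00288/0.03079 = 0.09353 m/s; Re = 8951; ε/D = 0.00657; Haaland → f = 0.0399; ΔP_B = f(L/D)(ρV²/2) = 373.6 Pa.
ΔP_A/ΔP_B = 27.3/373.6 = 0.0731.

ΔP_A/ΔP_B ≈ 0.0731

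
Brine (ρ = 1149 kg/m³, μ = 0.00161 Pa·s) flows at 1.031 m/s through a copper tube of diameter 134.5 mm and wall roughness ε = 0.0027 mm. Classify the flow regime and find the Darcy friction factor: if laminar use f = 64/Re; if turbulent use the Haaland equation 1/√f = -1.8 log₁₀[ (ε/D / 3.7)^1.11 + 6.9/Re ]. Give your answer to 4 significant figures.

Re = ρVD/μ = 1149·1.031·0.1345/0.00161 = 9.896e+04.
Re > 4000 → turbulent. ε/D = 2.7e-06/0.1345 = 2.01e-05; Haaland: 1/√f = -1.8 log₁₀[1.43e-06 + 6.97e-05] = 7.466, so f = 0.01794.

f ≈ 0.01794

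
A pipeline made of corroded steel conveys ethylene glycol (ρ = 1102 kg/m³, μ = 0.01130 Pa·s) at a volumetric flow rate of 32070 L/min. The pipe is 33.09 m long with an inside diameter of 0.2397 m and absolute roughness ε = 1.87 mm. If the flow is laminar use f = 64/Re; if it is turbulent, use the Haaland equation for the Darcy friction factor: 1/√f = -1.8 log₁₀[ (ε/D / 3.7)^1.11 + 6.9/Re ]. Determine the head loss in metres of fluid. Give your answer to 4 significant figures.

h_f ≈ 34.76 m

Q = 32070 L/min = 32070/60000 = 0.5345 m³/s.
Cross-sectional area A = πD²/4 = π(0.2397)²/4 = 0.04513 m²; mean velocity V = Q/A = 0.5345/0.04513 = 11.84 m/s.
Reynolds number Re = ρVD/μ = 1102 · 11.84 · 0.2397 / 0.0113 = 2.769e+05.
Re > 4000 → turbulent. Relative roughness ε/D = 0.00187/0.2397 = 0.0078. Haaland: 1/√f = -1.8 log₁₀[(0.0078/3.7)^1.11 + 6.9/2.769e+05] = -1.8 log₁₀[0.00107 + 2.49e-05] = 5.329, so f = 0.03522.
Darcy-Weisbach: ΔP = f(L/D)(ρV²/2) = 0.03522·(33.09/0.2397)·(1102·11.84²/2) = 0.03522·138·7.73e+04 = 3.758e+05 Pa.
Head loss h_f = ΔP/(ρg) = 3.758e+05/(1102·9.81) = 34.76 m.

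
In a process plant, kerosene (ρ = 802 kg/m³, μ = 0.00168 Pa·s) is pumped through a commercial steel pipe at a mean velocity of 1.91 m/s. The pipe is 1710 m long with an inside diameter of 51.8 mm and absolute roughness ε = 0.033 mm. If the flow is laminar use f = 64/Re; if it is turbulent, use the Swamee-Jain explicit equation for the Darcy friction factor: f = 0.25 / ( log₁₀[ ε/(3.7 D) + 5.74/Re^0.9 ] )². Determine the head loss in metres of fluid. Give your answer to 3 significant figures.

Reynolds number Re = ρVD/μ = 802 · 1.91 · 0.0518 / 0.00168 = 4.723e+04.
Re > 4000 → turbulent. Relative roughness ε/D = 3.3e-05/0.0518 = 0.000637. Swamee-Jain: f = 0.25/(log₁₀[0.000637/3.7 + 5.74/4.723e+04^0.9])² = 0.25/(log₁₀[0.000172 + 0.000357])² = 0.25/(-3.277)² = 0.02328.
Darcy-Weisbach: ΔP = f(L/D)(ρV²/2) = 0.02328·(1710/0.0518)·(802·1.91²/2) = 0.02328·3.301e+04·1463 = 1.124e+06 Pa.
Head loss h_f = ΔP/(ρg) = 1.124e+06/(802·9.81) = 143 m.

h_f ≈ 143 m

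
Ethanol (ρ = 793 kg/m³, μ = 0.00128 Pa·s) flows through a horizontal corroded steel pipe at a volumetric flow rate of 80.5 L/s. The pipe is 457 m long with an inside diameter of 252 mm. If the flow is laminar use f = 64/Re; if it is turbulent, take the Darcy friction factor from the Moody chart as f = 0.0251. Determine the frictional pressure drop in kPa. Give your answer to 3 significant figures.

ΔP ≈ 47.0 kPa

Q = 80.5 L/s = 80.5/1000 = 0.0805 m³/s.
Cross-sectional area A = πD²/4 = π(0.252)²/4 = 0.04988 m²; mean velocity V = Q/A = 0.0805/0.04988 = 1.614 m/s.
Reynolds number Re = ρVD/μ = 793 · 1.614 · 0.252 / 0.00128 = 2.52e+05.
Re > 4000 → turbulent; use the Moody-chart value f = 0.0251.
Darcy-Weisbach: ΔP = f(L/D)(ρV²/2) = 0.0251·(457/0.252)·(793·1.614²/2) = 0.0251·1813·1033 = 4.702e+04 Pa.
ΔP = 4.702e+04 Pa = 47.0 kPa.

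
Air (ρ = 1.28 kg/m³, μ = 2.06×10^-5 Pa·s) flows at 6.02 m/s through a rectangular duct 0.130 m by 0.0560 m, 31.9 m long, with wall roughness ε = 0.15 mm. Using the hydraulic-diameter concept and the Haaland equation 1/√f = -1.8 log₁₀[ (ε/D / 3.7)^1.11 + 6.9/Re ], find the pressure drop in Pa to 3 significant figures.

ΔP ≈ 262 Pa

Hydraulic diameter D_h = 4A/P = 4·(0.13·0.056)/(2·(0.13+0.056)) = 0.02912/0.372 = 0.07828 m.
Re = ρVD_h/μ = 1.28·6.02·0.07828/2.06e-05 = 2.928e+04.
ε/D_h = 0.00015/0.07828 = 0.00192; Haaland gives 1/√f = -1.8 log₁₀[0.000225+0.000236] = 6.005, so f = 0.02773.
ΔP = f(L/D_h)(ρV²/2) = 0.02773·31.9/0.07828·23.19 = 262.1 Pa.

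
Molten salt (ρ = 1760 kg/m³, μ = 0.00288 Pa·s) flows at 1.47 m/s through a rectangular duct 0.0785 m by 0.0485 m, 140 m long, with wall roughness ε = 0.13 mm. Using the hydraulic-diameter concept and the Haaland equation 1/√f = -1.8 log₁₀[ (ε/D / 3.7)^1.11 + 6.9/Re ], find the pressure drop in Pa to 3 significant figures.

ΔP ≈ 118000 Pa

Hydraulic diameter D_h = 4A/P = 4·(0.0785·0.0485)/(2·(0.0785+0.0485)) = 0.01523/0.254 = 0.05996 m.
Re = ρVD_h/μ = 1760·1.47·0.05996/0.00288 = 5.386e+04.
ε/D_h = 0.00013/0.05996 = 0.00217; Haaland gives 1/√f = -1.8 log₁₀[0.000258+0.000128] = 6.143, so f = 0.0265.
ΔP = f(L/D_h)(ρV²/2) = 0.0265·140/0.05996·1902 = 1.177e+05 Pa.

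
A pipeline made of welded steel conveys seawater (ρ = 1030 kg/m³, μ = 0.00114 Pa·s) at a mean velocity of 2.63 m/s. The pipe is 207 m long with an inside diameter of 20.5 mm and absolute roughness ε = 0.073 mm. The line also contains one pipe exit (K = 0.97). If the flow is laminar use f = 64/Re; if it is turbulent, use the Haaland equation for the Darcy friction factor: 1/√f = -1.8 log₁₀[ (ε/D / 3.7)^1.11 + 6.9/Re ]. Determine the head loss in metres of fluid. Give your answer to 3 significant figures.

Reynolds number Re = ρVD/μ = 1030 · 2.63 · 0.0205 / 0.00114 = 4.871e+04.
Re > 4000 → turbulent. Relative roughness ε/D = 7.3e-05/0.0205 = 0.00356. Haaland: 1/√f = -1.8 log₁₀[(0.00356/3.7)^1.11 + 6.9/4.871e+04] = -1.8 log₁₀[0.000448 + 0.000142] = 5.813, so f = 0.0296.
Total minor-loss coefficient ΣK = 1·0.97 = 0.97.
ΔP = [f·L/D + ΣK]·(ρV²/2) = [0.0296·207/0.0205 + 0.97]·(1030·2.63²/2) = [298.9 + 0.97]·3562 = 1.068e+06 Pa.
Head loss h_f = ΔP/(ρg) = 1.068e+06/(1030·9.81) = 106 m.

h_f ≈ 106 m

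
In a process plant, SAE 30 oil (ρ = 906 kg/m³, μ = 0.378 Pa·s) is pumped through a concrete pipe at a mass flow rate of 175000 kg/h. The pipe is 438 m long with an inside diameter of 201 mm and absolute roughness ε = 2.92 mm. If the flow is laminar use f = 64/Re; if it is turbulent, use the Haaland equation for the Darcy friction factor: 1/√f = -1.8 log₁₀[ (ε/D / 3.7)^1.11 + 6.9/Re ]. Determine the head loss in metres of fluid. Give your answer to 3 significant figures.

ṁ = 175000 kg/h = 175000/3600 = 48.61 kg/s.
A = πD²/4 = π(0.201)²/4 = 0.03173 m²; mean velocity V = ṁ/(ρA) = 48.61/(906 · 0.03173) = 1.691 m/s.
Reynolds number Re = ρVD/μ = 906 · 1.691 · 0.201 / 0.378 = 814.6.
Re < 2300 → laminar flow, so f = 64/Re = 64/814.6 = 0.07856 (the turbulent correlation is not needed).
Darcy-Weisbach: ΔP = f(L/D)(ρV²/2) = 0.07856·(438/0.201)·(906·1.691²/2) = 0.07856·2179·1295 = 2.217e+05 Pa.
Head loss h_f = ΔP/(ρg) = 2.217e+05/(906·9.81) = 24.9 m.

h_f ≈ 24.9 m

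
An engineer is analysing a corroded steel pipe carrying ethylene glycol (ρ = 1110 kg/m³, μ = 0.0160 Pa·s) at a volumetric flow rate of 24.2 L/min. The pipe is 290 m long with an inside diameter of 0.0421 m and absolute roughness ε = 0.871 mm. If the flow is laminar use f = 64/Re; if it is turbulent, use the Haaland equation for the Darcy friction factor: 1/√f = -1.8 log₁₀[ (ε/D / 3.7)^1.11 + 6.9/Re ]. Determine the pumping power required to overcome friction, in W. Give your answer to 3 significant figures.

Q = 24.2 L/min = 24.2/60000 = 0.0004033 m³/s.
Cross-sectional area A = πD²/4 = π(0.0421)²/4 = 0.001392 m²; mean velocity V = Q/A = 0.0004033/0.001392 = 0.2897 m/s.
Reynolds number Re = ρVD/μ = 1110 · 0.2897 · 0.0421 / 0.016 = 846.2.
Re < 2300 → laminar flow, so f = 64/Re = 64/846.2 = 0.07563 (the turbulent correlation is not needed).
Darcy-Weisbach: ΔP = f(L/D)(ρV²/2) = 0.07563·(290/0.0421)·(1110·0.2897²/2) = 0.07563·6888·46.59 = 2.427e+04 Pa.
Pumping power P = QΔP = 0.0004033·2.427e+04 = 9.790 W = 9.79 W.

P ≈ 9.79 W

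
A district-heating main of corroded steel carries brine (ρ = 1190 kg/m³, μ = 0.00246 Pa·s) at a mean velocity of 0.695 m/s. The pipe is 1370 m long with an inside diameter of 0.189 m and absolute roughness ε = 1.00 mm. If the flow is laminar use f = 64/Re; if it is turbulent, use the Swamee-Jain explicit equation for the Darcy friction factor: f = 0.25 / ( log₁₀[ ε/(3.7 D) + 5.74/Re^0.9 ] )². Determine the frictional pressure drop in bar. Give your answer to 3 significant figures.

ΔP ≈ 0.679 bar

Reynolds number Re = ρVD/μ = 1190 · 0.695 · 0.189 / 0.00246 = 6.354e+04.
Re > 4000 → turbulent. Relative roughness ε/D = 0.001/0.189 = 0.00529. Swamee-Jain: f = 0.25/(log₁₀[0.00529/3.7 + 5.74/6.354e+04^0.9])² = 0.25/(log₁₀[0.00143 + 0.000273])² = 0.25/(-2.769)² = 0.03261.
Darcy-Weisbach: ΔP = f(L/D)(ρV²/2) = 0.03261·(1370/0.189)·(1190·0.695²/2) = 0.03261·7249·287.4 = 6.794e+04 Pa.
ΔP = 6.794e+04 Pa = 0.679 bar.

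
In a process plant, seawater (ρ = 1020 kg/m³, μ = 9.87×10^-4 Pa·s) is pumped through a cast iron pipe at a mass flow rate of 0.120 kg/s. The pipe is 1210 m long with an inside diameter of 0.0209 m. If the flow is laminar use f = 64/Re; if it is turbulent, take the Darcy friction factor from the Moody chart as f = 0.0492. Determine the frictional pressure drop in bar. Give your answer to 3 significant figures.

A = πD²/4 = π(0.0209)²/4 = 0.0003431 m²; mean velocity V = ṁ/(ρA) = 0.12/(1020 · 0.0003431) = 0.3429 m/s.
Reynolds number Re = ρVD/μ = 1020 · 0.3429 · 0.0209 / 0.000987 = 7407.
Re > 4000 → turbulent; use the Moody-chart value f = 0.0492.
Darcy-Weisbach: ΔP = f(L/D)(ρV²/2) = 0.0492·(1210/0.0209)·(1020·0.3429²/2) = 0.0492·5.789e+04·59.97 = 1.708e+05 Pa.
ΔP = 1.708e+05 Pa = 1.71 bar.

ΔP ≈ 1.71 bar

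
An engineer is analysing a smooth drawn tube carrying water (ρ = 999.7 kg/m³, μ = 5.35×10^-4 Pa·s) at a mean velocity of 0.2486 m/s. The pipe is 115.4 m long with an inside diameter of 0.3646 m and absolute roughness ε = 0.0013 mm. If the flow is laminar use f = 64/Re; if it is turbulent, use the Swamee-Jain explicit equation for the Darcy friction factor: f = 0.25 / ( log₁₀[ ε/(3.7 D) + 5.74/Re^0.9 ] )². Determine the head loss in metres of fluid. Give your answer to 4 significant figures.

h_f ≈ 0.01603 m

Reynolds number Re = ρVD/μ = 999.7 · 0.2486 · 0.3646 / 0.000535 = 1.694e+05.
Re > 4000 → turbulent. Relative roughness ε/D = 1.3e-06/0.3646 = 3.57e-06. Swamee-Jain: f = 0.25/(log₁₀[3.57e-06/3.7 + 5.74/1.694e+05^0.9])² = 0.25/(log₁₀[9.64e-07 + 0.000113])² = 0.25/(-3.943)² = 0.01608.
Darcy-Weisbach: ΔP = f(L/D)(ρV²/2) = 0.01608·(115.4/0.3646)·(999.7·0.2486²/2) = 0.01608·316.5·30.89 = 157.2 Pa.
Head loss h_f = ΔP/(ρg) = 157.2/(999.7·9.81) = 0.01603 m.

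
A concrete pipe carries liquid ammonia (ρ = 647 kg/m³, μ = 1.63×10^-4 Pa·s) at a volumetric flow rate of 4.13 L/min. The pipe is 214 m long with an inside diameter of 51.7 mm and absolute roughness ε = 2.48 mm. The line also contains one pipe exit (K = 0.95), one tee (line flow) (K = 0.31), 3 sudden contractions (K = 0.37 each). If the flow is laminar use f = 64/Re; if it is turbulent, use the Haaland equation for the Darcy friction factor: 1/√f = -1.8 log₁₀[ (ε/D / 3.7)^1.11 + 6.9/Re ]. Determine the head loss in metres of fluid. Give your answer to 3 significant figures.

h_f ≈ 0.0169 m

Q = 4.13 L/min = 4.13/60000 = 6.883e-05 m³/s.
Cross-sectional area A = πD²/4 = π(0.0517)²/4 = 0.002099 m²; mean velocity V = Q/A = 6.883e-05/0.002099 = 0.03279 m/s.
Reynolds number Re = ρVD/μ = 647 · 0.03279 · 0.0517 / 0.000163 = 6729.
Re > 4000 → turbulent. Relative roughness ε/D = 0.00248/0.0517 = 0.048. Haaland: 1/√f = -1.8 log₁₀[(0.048/3.7)^1.11 + 6.9/6729] = -1.8 log₁₀[0.00804 + 0.00103] = 3.677, so f = 0.07397.
Total minor-loss coefficient ΣK = 1·0.95 + 1·0.31 + 3·0.37 = 2.37.
ΔP = [f·L/D + ΣK]·(ρV²/2) = [0.07397·214/0.0517 + 2.37]·(647·0.03279²/2) = [306.2 + 2.37]·0.3478 = 107.3 Pa.
Head loss h_f = ΔP/(ρg) = 107.3/(647·9.81) = 0.0169 m.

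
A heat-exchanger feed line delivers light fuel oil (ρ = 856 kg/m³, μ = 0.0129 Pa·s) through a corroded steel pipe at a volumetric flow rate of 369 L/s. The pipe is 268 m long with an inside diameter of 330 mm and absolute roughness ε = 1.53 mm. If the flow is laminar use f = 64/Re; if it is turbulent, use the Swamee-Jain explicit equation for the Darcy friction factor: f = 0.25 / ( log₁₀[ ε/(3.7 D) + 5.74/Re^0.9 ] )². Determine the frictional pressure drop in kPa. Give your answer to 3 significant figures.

Q = 369 L/s = 369/1000 = 0.369 m³/s.
Cross-sectional area A = πD²/4 = π(0.33)²/4 = 0.08553 m²; mean velocity V = Q/A = 0.369/0.08553 = 4.314 m/s.
Reynolds number Re = ρVD/μ = 856 · 4.314 · 0.33 / 0.0129 = 9.447e+04.
Re > 4000 → turbulent. Relative roughness ε/D = 0.00153/0.33 = 0.00464. Swamee-Jain: f = 0.25/(log₁₀[0.00464/3.7 + 5.74/9.447e+04^0.9])² = 0.25/(log₁₀[0.00125 + 0.000191])² = 0.25/(-2.84)² = 0.03099.
Darcy-Weisbach: ΔP = f(L/D)(ρV²/2) = 0.03099·(268/0.33)·(856·4.314²/2) = 0.03099·812.1·7966 = 2.005e+05 Pa.
ΔP = 2.005e+05 Pa = 200 kPa.

ΔP ≈ 200 kPa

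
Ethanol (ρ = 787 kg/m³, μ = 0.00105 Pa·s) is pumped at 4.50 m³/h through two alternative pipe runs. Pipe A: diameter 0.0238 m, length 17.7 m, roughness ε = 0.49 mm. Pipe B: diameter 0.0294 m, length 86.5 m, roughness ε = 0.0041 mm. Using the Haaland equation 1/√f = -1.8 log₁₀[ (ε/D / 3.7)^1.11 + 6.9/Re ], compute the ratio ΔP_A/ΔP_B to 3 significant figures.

ΔP_A/ΔP_B ≈ 1.33

Pipe A: V = Q/A = 0.00125/0.0004449 = 2.81 m/s; Re = 5.012e+04; ε/D = 0.0206; Haaland → f = 0.05002; ΔP_A = f(L/D)(ρV²/2) = 1.156e+05 Pa.
Pipe B: V = Q/A = 0.00125/0.0006789 = 1.841 m/s; Re = 4.057e+04; ε/D = 0.000139; Haaland → f = 0.02208; ΔP_B = f(L/D)(ρV²/2) = 8.665e+04 Pa.
ΔP_A/ΔP_B = 1.156e+05/8.665e+04 = 1.33.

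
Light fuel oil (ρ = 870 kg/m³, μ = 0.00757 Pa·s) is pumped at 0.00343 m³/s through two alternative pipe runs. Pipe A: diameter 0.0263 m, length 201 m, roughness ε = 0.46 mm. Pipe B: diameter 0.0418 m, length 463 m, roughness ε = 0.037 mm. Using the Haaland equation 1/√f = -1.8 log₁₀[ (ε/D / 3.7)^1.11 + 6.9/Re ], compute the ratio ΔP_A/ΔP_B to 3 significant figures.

ΔP_A/ΔP_B ≈ 6.96

Pipe A: V = Q/A = 0.00343/0.0005433 = 6.314 m/s; Re = 1.908e+04; ε/D = 0.0175; Haaland → f = 0.04841; ΔP_A = f(L/D)(ρV²/2) = 6.415e+06 Pa.
Pipe B: V = Q/A = 0.00343/0.001372 = 2.499 m/s; Re = 1.201e+04; ε/D = 0.000885; Haaland → f = 0.03064; ΔP_B = f(L/D)(ρV²/2) = 9.224e+05 Pa.
ΔP_A/ΔP_B = 6.415e+06/9.224e+05 = 6.96.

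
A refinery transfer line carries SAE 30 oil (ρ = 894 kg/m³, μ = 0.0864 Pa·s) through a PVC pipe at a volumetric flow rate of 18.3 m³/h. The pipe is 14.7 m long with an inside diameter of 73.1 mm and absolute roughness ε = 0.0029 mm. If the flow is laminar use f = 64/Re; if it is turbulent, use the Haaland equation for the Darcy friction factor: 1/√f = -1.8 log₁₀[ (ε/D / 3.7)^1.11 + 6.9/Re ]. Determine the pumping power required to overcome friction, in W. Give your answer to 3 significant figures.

P ≈ 46.8 W

Q = 18.3 m³/h = 18.3/3600 = 0.005083 m³/s.
Cross-sectional area A = πD²/4 = π(0.0731)²/4 = 0.004197 m²; mean velocity V = Q/A = 0.005083/0.004197 = 1.211 m/s.
Reynolds number Re = ρVD/μ = 894 · 1.211 · 0.0731 / 0.0864 = 916.1.
Re < 2300 → laminar flow, so f = 64/Re = 64/916.1 = 0.06986 (the turbulent correlation is not needed).
Darcy-Weisbach: ΔP = f(L/D)(ρV²/2) = 0.06986·(14.7/0.0731)·(894·1.211²/2) = 0.06986·201.1·655.8 = 9212 Pa.
Pumping power P = QΔP = 0.005083·9212 = 46.83 W = 46.8 W.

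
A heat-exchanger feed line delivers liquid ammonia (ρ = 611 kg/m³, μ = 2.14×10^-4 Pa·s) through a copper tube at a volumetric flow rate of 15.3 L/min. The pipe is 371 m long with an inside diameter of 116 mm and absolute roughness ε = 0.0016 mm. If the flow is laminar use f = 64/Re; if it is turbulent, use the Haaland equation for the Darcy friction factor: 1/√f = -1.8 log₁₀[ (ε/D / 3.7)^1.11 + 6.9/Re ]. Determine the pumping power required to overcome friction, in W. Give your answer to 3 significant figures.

Q = 15.3 L/min = 15.3/60000 = 0.000255 m³/s.
Cross-sectional area A = πD²/4 = π(0.116)²/4 = 0.01057 m²; mean velocity V = Q/A = 0.000255/0.01057 = 0.02413 m/s.
Reynolds number Re = ρVD/μ = 611 · 0.02413 · 0.116 / 0.000214 = 7991.
Re > 4000 → turbulent. Relative roughness ε/D = 1.6e-06/0.116 = 1.38e-05. Haaland: 1/√f = -1.8 log₁₀[(1.38e-05/3.7)^1.11 + 6.9/7991] = -1.8 log₁₀[9.43e-07 + 0.000863] = 5.514, so f = 0.03289.
Darcy-Weisbach: ΔP = f(L/D)(ρV²/2) = 0.03289·(371/0.116)·(611·0.02413²/2) = 0.03289·3198·0.1779 = 18.71 Pa.
Pumping power P = QΔP = 0.000255·18.71 = 0.004771 W = 0.00477 W.

P ≈ 0.00477 W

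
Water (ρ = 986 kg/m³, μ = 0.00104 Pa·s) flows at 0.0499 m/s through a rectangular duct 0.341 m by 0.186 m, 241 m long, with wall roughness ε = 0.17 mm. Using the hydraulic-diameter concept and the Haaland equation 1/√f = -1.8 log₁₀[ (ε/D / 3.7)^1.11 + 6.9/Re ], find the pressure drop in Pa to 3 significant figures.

ΔP ≈ 37.8 Pa

Hydraulic diameter D_h = 4A/P = 4·(0.341·0.186)/(2·(0.341+0.186)) = 0.2537/1.054 = 0.2407 m.
Re = ρVD_h/μ = 986·0.0499·0.2407/0.00104 = 1.139e+04.
ε/D_h = 0.00017/0.2407 = 0.000706; Haaland gives 1/√f = -1.8 log₁₀[7.44e-05+0.000606] = 5.701, so f = 0.03077.
ΔP = f(L/D_h)(ρV²/2) = 0.03077·241/0.2407·1.228 = 37.81 Pa.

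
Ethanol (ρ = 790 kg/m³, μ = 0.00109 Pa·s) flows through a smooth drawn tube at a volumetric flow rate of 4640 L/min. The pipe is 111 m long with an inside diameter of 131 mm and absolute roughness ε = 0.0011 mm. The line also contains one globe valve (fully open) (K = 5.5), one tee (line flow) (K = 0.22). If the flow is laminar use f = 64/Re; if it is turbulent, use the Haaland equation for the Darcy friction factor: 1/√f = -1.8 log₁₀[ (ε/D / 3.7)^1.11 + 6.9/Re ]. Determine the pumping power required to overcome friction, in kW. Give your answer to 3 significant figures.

P ≈ 16.8 kW

Q = 4640 L/min = 4640/60000 = 0.07733 m³/s.
Cross-sectional area A = πD²/4 = π(0.131)²/4 = 0.01348 m²; mean velocity V = Q/A = 0.07733/0.01348 = 5.738 m/s.
Reynolds number Re = ρVD/μ = 790 · 5.738 · 0.131 / 0.00109 = 5.448e+05.
Re > 4000 → turbulent. Relative roughness ε/D = 1.1e-06/0.131 = 8.4e-06. Haaland: 1/√f = -1.8 log₁₀[(8.4e-06/3.7)^1.11 + 6.9/5.448e+05] = -1.8 log₁₀[5.43e-07 + 1.27e-05] = 8.782, so f = 0.01297.
Total minor-loss coefficient ΣK = 1·5.5 + 1·0.22 = 5.72.
ΔP = [f·L/D + ΣK]·(ρV²/2) = [0.01297·111/0.131 + 5.72]·(790·5.738²/2) = [10.99 + 5.72]·1.3e+04 = 2.172e+05 Pa.
Pumping power P = QΔP = 0.07733·2.172e+05 = 16800 W = 16.8 kW.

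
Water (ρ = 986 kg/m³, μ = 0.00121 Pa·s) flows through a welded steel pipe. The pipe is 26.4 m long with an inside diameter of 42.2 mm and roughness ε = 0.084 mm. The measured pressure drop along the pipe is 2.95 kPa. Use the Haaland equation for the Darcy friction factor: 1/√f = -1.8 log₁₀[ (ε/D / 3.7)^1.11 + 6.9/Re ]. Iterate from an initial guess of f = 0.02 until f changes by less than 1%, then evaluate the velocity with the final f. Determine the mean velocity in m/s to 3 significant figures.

V ≈ 0.569 m/s

Rearranging Darcy-Weisbach: V = √(2·ΔP·D/(f·L·ρ)). With ε/D = 8.4e-05/0.0422 = 0.00199, iterate starting from f = 0.02:
  f = 0.02 → V = √(2·2950·0.0422/(0.02·26.4·986)) = 0.6916 m/s; Re = ρVD/μ = 2.378e+04; f → 0.02869
  f = 0.02869 → V = 0.5774 m/s; Re = 1.985e+04; f → 0.0295
  f = 0.0295 → V = 0.5694 m/s; Re = 1.958e+04; f → 0.02956
Converged (Δf/f < 1%). With the final f = 0.02956: V = √(2·2950·0.0422/(0.02956·26.4·986)) = 0.5688 m/s.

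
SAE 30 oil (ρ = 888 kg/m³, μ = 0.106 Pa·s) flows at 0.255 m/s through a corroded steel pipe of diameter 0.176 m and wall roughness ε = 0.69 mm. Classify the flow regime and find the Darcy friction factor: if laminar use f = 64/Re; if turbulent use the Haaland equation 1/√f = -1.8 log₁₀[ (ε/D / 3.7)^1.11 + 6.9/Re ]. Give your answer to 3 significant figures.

Re = ρVD/μ = 888·0.255·0.176/0.106 = 376.
Re < 2300 → laminar, so f = 64/Re = 0.1702 (roughness is irrelevant in laminar flow).

f ≈ 0.170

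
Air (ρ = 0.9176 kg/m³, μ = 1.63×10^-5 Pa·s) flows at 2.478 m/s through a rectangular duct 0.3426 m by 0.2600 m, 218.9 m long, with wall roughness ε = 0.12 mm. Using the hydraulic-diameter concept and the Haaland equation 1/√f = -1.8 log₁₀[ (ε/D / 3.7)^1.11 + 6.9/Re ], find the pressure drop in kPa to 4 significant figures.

ΔP ≈ 0.04747 kPa

Hydraulic diameter D_h = 4A/P = 4·(0.3426·0.26)/(2·(0.3426+0.26)) = 0.3563/1.205 = 0.2956 m.
Re = ρVD_h/μ = 0.9176·2.478·0.2956/1.63e-05 = 4.124e+04.
ε/D_h = 0.00012/0.2956 = 0.000406; Haaland gives 1/√f = -1.8 log₁₀[4.02e-05+0.000167] = 6.629, so f = 0.02276.
ΔP = f(L/D_h)(ρV²/2) = 0.02276·218.9/0.2956·2.817 = 47.47 Pa.
ΔP = 0.04747 kPa.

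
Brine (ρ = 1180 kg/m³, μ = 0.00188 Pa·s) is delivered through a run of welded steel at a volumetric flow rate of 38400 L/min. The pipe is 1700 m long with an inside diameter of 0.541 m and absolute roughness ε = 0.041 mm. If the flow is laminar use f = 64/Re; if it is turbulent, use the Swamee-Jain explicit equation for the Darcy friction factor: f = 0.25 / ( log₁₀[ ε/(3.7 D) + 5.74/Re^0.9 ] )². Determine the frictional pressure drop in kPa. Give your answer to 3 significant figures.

ΔP ≈ 190 kPa

Q = 38400 L/min = 38400/60000 = 0.64 m³/s.
Cross-sectional area A = πD²/4 = π(0.541)²/4 = 0.2299 m²; mean velocity V = Q/A = 0.64/0.2299 = 2.784 m/s.
Reynolds number Re = ρVD/μ = 1180 · 2.784 · 0.541 / 0.00188 = 9.454e+05.
Re > 4000 → turbulent. Relative roughness ε/D = 4.1e-05/0.541 = 7.58e-05. Swamee-Jain: f = 0.25/(log₁₀[7.58e-05/3.7 + 5.74/9.454e+05^0.9])² = 0.25/(log₁₀[2.05e-05 + 2.4e-05])² = 0.25/(-4.351)² = 0.0132.
Darcy-Weisbach: ΔP = f(L/D)(ρV²/2) = 0.0132·(1700/0.541)·(1180·2.784²/2) = 0.0132·3142·4573 = 1.897e+05 Pa.
ΔP = 1.897e+05 Pa = 190 kPa.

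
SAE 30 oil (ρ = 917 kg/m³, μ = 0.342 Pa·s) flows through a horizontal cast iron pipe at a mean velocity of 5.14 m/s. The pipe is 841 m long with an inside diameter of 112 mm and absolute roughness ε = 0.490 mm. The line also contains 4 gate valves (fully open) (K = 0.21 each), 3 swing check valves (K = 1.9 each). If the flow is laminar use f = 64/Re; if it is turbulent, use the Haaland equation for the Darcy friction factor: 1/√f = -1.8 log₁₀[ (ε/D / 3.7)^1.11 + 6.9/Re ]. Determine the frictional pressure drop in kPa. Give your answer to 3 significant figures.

ΔP ≈ 3850 kPa

Reynolds number Re = ρVD/μ = 917 · 5.14 · 0.112 / 0.342 = 1544.
Re < 2300 → laminar flow, so f = 64/Re = 64/1544 = 0.04146 (the turbulent correlation is not needed).
Total minor-loss coefficient ΣK = 4·0.21 + 3·1.9 = 6.54.
ΔP = [f·L/D + ΣK]·(ρV²/2) = [0.04146·841/0.112 + 6.54]·(917·5.14²/2) = [311.3 + 6.54]·1.211e+04 = 3.851e+06 Pa.
ΔP = 3.851e+06 Pa = 3850 kPa.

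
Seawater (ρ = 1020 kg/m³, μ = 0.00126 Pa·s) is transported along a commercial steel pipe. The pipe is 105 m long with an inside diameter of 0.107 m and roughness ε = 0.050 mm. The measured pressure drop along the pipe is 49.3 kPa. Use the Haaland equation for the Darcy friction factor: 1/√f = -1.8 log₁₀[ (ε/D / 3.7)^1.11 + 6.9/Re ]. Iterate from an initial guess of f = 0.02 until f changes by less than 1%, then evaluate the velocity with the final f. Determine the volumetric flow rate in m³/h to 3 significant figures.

Rearranging Darcy-Weisbach: V = √(2·ΔP·D/(f·L·ρ)). With ε/D = 5e-05/0.107 = 0.000467, iterate starting from f = 0.02:
  f = 0.02 → V = √(2·4.93e+04·0.107/(0.02·105·1020)) = 2.219 m/s; Re = ρVD/μ = 1.922e+05; f → 0.01853
  f = 0.01853 → V = 2.306 m/s; Re = 1.997e+05; f → 0.01847
Converged (Δf/f < 1%). With the final f = 0.01847: V = √(2·4.93e+04·0.107/(0.01847·105·1020)) = 2.31 m/s.
Q = V·A = 2.31·(π/4·0.107²) = 0.02077 m³/s = 74.8 m³/h.

Q ≈ 74.8 m³/h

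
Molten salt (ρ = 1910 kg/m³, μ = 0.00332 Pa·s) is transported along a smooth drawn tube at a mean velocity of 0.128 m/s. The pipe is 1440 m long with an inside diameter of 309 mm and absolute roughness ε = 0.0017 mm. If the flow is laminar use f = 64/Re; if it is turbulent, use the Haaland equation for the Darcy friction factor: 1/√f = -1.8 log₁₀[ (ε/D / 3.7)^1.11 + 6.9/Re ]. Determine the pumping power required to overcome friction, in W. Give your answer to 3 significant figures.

Reynolds number Re = ρVD/μ = 1910 · 0.128 · 0.309 / 0.00332 = 2.275e+04.
Re > 4000 → turbulent. Relative roughness ε/D = 1.7e-06/0.309 = 5.5e-06. Haaland: 1/√f = -1.8 log₁₀[(5.5e-06/3.7)^1.11 + 6.9/2.275e+04] = -1.8 log₁₀[3.4e-07 + 0.000303] = 6.332, so f = 0.02494.
Darcy-Weisbach: ΔP = f(L/D)(ρV²/2) = 0.02494·(1440/0.309)·(1910·0.128²/2) = 0.02494·4660·15.65 = 1819 Pa.
Q = V·A = 0.128·0.07499 = 0.009599 m³/s.
Pumping power P = QΔP = 0.009599·1819 = 17.46 W = 17.5 W.

P ≈ 17.5 W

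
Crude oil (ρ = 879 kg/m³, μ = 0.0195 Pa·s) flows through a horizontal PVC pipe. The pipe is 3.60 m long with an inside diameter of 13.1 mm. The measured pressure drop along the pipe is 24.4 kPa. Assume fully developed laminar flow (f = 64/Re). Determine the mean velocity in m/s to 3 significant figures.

V ≈ 1.86 m/s

For laminar flow, f = 64/Re with Re = ρVD/μ, so Darcy-Weisbach reduces to ΔP = 32μLV/D². Solving for V: V = ΔP·D²/(32μL) = 2.44e+04·(0.0131)²/(32·0.0195·3.6) = 1.864 m/s.
Check: Re = ρVD/μ = 879·1.864·0.0131/0.0195 = 1101 < 2300, so the laminar assumption holds.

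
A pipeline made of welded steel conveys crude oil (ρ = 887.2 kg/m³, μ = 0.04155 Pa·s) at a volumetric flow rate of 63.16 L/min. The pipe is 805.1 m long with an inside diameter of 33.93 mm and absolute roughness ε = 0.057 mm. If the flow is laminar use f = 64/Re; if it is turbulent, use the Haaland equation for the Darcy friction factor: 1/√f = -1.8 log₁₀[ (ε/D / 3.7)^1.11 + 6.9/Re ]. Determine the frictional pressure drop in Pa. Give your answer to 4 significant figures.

Q = 63.16 L/min = 63.16/60000 = 0.001053 m³/s.
Cross-sectional area A = πD²/4 = π(0.03393)²/4 = 0.0009042 m²; mean velocity V = Q/A = 0.001053/0.0009042 = 1.164 m/s.
Reynolds number Re = ρVD/μ = 887.2 · 1.164 · 0.03393 / 0.0415 = 843.5.
Re < 2300 → laminar flow, so f = 64/Re = 64/843.5 = 0.07588 (the turbulent correlation is not needed).
Darcy-Weisbach: ΔP = f(L/D)(ρV²/2) = 0.07588·(805.1/0.03393)·(887.2·1.164²/2) = 0.07588·2.373e+04·601.3 = 1.083e+06 Pa.

ΔP ≈ 1083000 Pa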